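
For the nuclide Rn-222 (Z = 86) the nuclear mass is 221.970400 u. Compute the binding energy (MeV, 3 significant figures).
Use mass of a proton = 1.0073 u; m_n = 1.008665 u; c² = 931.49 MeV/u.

Z = 86, so N = A − Z = 222 − 86 = 136.
Σm = 86·m_p + 136·m_n = 86.6278 + 137.178440 = 223.806240 u
The mass defect is 223.806240 − 221.970400 = 1.835840 u.
Converting to energy: 1.835840 u × 931.49 MeV/u = 1710.07 MeV

1710 MeV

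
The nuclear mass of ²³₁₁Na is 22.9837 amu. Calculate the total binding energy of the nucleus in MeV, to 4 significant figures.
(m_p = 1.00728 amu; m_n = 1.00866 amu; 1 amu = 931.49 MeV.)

Σm = 11·m_p + 12·m_n = 11.08008 + 12.10392 = 23.18400 amu
Δm = 23.18400 − 22.9837 = 0.20030 amu
Binding energy = Δm·c² = 0.20030 × 931.49 MeV/amu = 186.577 MeV

186.6 MeV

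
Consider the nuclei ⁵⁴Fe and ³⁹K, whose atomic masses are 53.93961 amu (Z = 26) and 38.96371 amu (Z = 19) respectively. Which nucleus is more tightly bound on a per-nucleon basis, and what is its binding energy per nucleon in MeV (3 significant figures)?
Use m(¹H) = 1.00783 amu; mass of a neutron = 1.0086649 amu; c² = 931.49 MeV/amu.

⁵⁴Fe: Σm = 26(1.00783) + 28(1.0086649) = 54.4461972 amu; Δm = 0.5065872 amu; E_B = 471.88 MeV; E_B/A = 8.739 MeV
³⁹K: Σm = 19(1.00783) + 20(1.0086649) = 39.3220680 amu; Δm = 0.3583580 amu; E_B = 333.81 MeV; E_B/A = 8.559 MeV
⁵⁴Fe has the higher binding energy per nucleon, so it is the more tightly bound nucleus.

⁵⁴Fe; 8.74 MeV/nucleon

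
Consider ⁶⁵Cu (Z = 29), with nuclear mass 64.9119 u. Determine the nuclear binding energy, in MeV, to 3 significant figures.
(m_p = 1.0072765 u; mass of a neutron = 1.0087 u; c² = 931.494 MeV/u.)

570 MeV

Mass of separated nucleons = 29(1.0072765) + 36(1.0087) = 29.2110185 + 36.3132 = 65.5242185 u
Mass defect Δm = 65.5242185 − 64.9119 = 0.6123185 u
Binding energy = Δm·c² = 0.6123185 × 931.494 MeV/u = 570.371 MeV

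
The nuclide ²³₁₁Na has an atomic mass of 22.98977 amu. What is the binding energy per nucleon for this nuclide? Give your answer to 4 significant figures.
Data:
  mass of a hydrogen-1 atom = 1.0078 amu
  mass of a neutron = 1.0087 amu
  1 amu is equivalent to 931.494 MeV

Σm = 11·m(¹H) + 12·m_n = 11.0858 + 12.1044 = 23.1902 amu
The mass defect is 23.1902 − 22.98977 = 0.20043 amu.
E_B = 0.20043 × 931.494 = 186.699 MeV
BE/A = 186.699 MeV / 23 = 8.117 MeV/nucleon

8.117 MeV/nucleon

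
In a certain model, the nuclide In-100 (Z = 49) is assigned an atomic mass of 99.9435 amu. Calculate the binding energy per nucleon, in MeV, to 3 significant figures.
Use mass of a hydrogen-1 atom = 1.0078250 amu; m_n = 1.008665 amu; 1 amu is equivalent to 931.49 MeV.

Z = 49, so N = A − Z = 100 − 49 = 51.
Total constituent mass: 49 × 1.0078250 + 51 × 1.008665 = 100.8253400 amu
The mass defect is 100.8253400 − 99.9435 = 0.8818400 amu.
E_B = 0.8818400 × 931.49 = 821.425 MeV
BE/A = 821.425 MeV / 100 = 8.214 MeV/nucleon

8.21 MeV/nucleon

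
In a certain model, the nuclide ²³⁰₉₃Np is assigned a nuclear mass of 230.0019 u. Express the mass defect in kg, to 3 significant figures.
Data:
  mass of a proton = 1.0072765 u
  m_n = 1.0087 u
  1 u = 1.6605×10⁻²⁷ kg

Mass of separated nucleons = 93(1.0072765) + 137(1.0087) = 93.6767145 + 138.1919 = 231.8686145 u
The mass defect is 231.8686145 − 230.0019 = 1.8667145 u.
In SI units: 1.8667145 u × 1.6605×10⁻²⁷ kg/u = 3.0997e-27 kg

3.10e-27 kg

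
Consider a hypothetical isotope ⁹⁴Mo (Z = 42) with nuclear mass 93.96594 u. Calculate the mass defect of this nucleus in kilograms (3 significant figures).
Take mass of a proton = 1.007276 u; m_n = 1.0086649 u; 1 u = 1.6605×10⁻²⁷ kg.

1.31e-27 kg

Z = 42, so N = A − Z = 94 − 42 = 52.
Total constituent mass: 42 × 1.007276 + 52 × 1.0086649 = 94.7561668 u
Mass defect Δm = 94.7561668 − 93.96594 = 0.7902268 u
In SI units: 0.7902268 u × 1.6605×10⁻²⁷ kg/u = 1.3122e-27 kg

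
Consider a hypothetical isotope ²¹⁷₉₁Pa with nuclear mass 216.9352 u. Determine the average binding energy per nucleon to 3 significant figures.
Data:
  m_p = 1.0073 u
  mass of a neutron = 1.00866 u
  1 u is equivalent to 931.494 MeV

7.81 MeV/nucleon

With 91 protons and 126 neutrons (A = 217):
Σm = 91·m_p + 126·m_n = 91.6643 + 127.09116 = 218.75546 u
Δm = 218.75546 − 216.9352 = 1.82026 u
Converting to energy: 1.82026 u × 931.494 MeV/u = 1695.56 MeV
Per nucleon: 1695.56 / 217 = 7.814 MeV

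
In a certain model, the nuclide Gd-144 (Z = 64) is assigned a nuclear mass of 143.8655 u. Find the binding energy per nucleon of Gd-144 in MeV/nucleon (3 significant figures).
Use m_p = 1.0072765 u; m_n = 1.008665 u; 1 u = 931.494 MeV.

With 64 protons and 80 neutrons (A = 144):
Σm = 64·m_p + 80·m_n = 64.4656960 + 80.693200 = 145.1588960 u
Δm = 145.1588960 − 143.8655 = 1.2933960 u
Binding energy = Δm·c² = 1.2933960 × 931.494 MeV/u = 1204.79 MeV
Per nucleon: 1204.79 / 144 = 8.367 MeV

8.37 MeV/nucleon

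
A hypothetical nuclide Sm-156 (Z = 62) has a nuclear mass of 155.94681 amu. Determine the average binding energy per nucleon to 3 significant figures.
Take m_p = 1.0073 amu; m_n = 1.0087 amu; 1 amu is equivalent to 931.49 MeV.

Mass of separated nucleons = 62(1.0073) + 94(1.0087) = 62.4526 + 94.8178 = 157.2704 amu
Mass defect Δm = 157.2704 − 155.94681 = 1.32359 amu
Binding energy = Δm·c² = 1.32359 × 931.49 MeV/amu = 1232.91 MeV
Dividing by A = 156 gives 7.903 MeV per nucleon.

7.90 MeV/nucleon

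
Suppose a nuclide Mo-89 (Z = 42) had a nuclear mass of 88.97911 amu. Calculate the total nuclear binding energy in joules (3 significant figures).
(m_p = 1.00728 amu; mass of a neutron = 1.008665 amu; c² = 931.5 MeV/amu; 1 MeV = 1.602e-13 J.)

1.10e-10 J

Mass of separated nucleons = 42(1.00728) + 47(1.008665) = 42.30576 + 47.407255 = 89.713015 amu
Mass defect Δm = 89.713015 − 88.97911 = 0.733905 amu
E_B = 0.733905 × 931.5 = 683.633 MeV
In joules: 683.633 MeV × 1.602e-13 J/MeV = 1.0952e-10 J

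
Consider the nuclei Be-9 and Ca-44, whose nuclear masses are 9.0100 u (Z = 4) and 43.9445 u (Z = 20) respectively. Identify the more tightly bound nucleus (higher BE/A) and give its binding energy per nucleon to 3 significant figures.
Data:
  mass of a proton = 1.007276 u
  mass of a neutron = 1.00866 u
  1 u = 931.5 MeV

Be-9: Σm = 4(1.007276) + 5(1.00866) = 9.072404 u; Δm = 0.062404 u; E_B = 58.129 MeV; E_B/A = 6.459 MeV
Ca-44: Σm = 20(1.007276) + 24(1.00866) = 44.353360 u; Δm = 0.408860 u; E_B = 380.85 MeV; E_B/A = 8.656 MeV
Ca-44 has the higher binding energy per nucleon, so it is the more tightly bound nucleus.

Ca-44; 8.66 MeV/nucleon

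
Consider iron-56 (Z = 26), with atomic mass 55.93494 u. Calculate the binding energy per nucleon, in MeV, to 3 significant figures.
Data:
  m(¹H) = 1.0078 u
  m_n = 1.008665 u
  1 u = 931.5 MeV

With 26 protons and 30 neutrons (A = 56):
Σm = 26·m(¹H) + 30·m_n = 26.2028 + 30.259950 = 56.462750 u
Δm = 56.462750 − 55.93494 = 0.527810 u
E_B = 0.527810 × 931.5 = 491.655 MeV
Dividing by A = 56 gives 8.780 MeV per nucleon.

8.78 MeV/nucleon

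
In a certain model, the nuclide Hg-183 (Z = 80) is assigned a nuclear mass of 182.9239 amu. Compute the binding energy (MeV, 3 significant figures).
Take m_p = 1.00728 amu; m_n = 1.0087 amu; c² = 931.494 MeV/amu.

The nucleus contains 80 protons and 183 − 80 = 103 neutrons.
Σm = 80·m_p + 103·m_n = 80.58240 + 103.8961 = 184.47850 amu
Δm = 184.47850 − 182.9239 = 1.55460 amu
Binding energy = Δm·c² = 1.55460 × 931.494 MeV/amu = 1448.10 MeV

1450 MeV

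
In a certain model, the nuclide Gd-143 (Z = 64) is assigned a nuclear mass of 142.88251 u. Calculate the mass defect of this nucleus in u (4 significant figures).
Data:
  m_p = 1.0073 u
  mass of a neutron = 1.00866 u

With 64 protons and 79 neutrons (A = 143):
Total constituent mass: 64 × 1.0073 + 79 × 1.00866 = 144.15134 u
The mass defect is 144.15134 − 142.88251 = 1.26883 u.

1.269 u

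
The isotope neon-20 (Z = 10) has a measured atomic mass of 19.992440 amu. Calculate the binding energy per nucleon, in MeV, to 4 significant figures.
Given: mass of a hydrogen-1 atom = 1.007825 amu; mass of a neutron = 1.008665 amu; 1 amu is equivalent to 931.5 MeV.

8.032 MeV/nucleon

Z = 10, so N = A − Z = 20 − 10 = 10.
Σm = 10·m(¹H) + 10·m_n = 10.078250 + 10.086650 = 20.164900 amu
Δm = 20.164900 − 19.992440 = 0.172460 amu
Binding energy = Δm·c² = 0.172460 × 931.5 MeV/amu = 160.646 MeV
Dividing by A = 20 gives 8.032 MeV per nucleon.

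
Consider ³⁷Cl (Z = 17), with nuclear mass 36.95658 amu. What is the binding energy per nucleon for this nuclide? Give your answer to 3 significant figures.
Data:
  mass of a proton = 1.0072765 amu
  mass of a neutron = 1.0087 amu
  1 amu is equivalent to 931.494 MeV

8.59 MeV/nucleon

Σm = 17·m_p + 20·m_n = 17.1237005 + 20.1740 = 37.2977005 amu
Δm = 37.2977005 − 36.95658 = 0.3411205 amu
Binding energy = Δm·c² = 0.3411205 × 931.494 MeV/amu = 317.752 MeV
Per nucleon: 317.752 / 37 = 8.588 MeV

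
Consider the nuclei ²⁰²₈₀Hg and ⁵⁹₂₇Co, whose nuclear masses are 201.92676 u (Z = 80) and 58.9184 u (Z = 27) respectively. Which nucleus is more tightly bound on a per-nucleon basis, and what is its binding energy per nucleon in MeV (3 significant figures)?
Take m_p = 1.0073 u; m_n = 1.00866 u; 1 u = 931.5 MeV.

²⁰²₈₀Hg: Σm = 80(1.0073) + 122(1.00866) = 203.64052 u; Δm = 1.71376 u; E_B = 1596.4 MeV; E_B/A = 7.903 MeV
⁵⁹₂₇Co: Σm = 27(1.0073) + 32(1.00866) = 59.47422 u; Δm = 0.55582 u; E_B = 517.75 MeV; E_B/A = 8.775 MeV
⁵⁹₂₇Co has the higher binding energy per nucleon, so it is the more tightly bound nucleus.

⁵⁹₂₇Co; 8.78 MeV/nucleon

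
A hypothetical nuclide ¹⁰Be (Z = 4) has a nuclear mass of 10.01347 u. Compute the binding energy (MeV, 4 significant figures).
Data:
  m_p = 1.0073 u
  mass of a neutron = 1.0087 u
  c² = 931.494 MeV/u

63.28 MeV

With 4 protons and 6 neutrons (A = 10):
Σm = 4·m_p + 6·m_n = 4.0292 + 6.0522 = 10.0814 u
The mass defect is 10.0814 − 10.01347 = 0.06793 u.
Converting to energy: 0.06793 u × 931.494 MeV/u = 63.2764 MeV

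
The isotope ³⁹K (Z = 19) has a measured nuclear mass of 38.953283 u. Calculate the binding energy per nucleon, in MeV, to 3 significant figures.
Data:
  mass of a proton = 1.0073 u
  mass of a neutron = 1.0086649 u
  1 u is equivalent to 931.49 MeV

Total constituent mass: 19 × 1.0073 + 20 × 1.0086649 = 39.3119980 u
Δm = 39.3119980 − 38.953283 = 0.3587150 u
Binding energy = Δm·c² = 0.3587150 × 931.49 MeV/u = 334.139 MeV
Per nucleon: 334.139 / 39 = 8.568 MeV

8.57 MeV/nucleon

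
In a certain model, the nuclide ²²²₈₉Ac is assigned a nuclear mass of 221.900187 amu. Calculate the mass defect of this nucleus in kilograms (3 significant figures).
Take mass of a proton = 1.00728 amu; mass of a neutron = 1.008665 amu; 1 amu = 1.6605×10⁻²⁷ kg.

3.16e-27 kg

Total constituent mass: 89 × 1.00728 + 133 × 1.008665 = 223.800365 amu
The mass defect is 223.800365 − 221.900187 = 1.900178 amu.
In SI units: 1.900178 amu × 1.6605×10⁻²⁷ kg/amu = 3.1552e-27 kg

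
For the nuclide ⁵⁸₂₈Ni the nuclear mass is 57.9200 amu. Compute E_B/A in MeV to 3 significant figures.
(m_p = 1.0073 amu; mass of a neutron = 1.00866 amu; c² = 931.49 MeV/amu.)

The nucleus contains 28 protons and 58 − 28 = 30 neutrons.
Total constituent mass: 28 × 1.0073 + 30 × 1.00866 = 58.46420 amu
The mass defect is 58.46420 − 57.9200 = 0.54420 amu.
Converting to energy: 0.54420 amu × 931.49 MeV/amu = 506.917 MeV
Dividing by A = 58 gives 8.740 MeV per nucleon.

8.74 MeV/nucleon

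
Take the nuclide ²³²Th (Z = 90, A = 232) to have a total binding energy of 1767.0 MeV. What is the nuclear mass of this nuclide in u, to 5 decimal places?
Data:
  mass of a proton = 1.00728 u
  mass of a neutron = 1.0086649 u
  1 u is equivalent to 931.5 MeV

Mass defect = 1767.0 MeV / (931.5 MeV/u) = 1.8969404 u
Constituent mass = 90(1.00728) + 142(1.0086649) = 233.8856158 u
Nuclear mass = 233.8856158 − 1.8969404 = 231.9886754 u ≈ 231.98868 u (to 5 decimal places)

231.98868 u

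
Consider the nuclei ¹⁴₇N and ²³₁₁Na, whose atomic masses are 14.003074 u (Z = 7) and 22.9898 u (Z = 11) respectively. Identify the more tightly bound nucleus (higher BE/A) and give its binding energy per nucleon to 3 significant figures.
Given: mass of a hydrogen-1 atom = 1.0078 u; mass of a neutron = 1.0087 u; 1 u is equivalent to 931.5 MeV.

²³₁₁Na; 8.12 MeV/nucleon

¹⁴₇N: Σm = 7(1.0078) + 7(1.0087) = 14.1155 u; Δm = 0.112426 u; E_B = 104.72 MeV; E_B/A = 7.480 MeV
²³₁₁Na: Σm = 11(1.0078) + 12(1.0087) = 23.1902 u; Δm = 0.2004 u; E_B = 186.67 MeV; E_B/A = 8.116 MeV
²³₁₁Na has the higher binding energy per nucleon, so it is the more tightly bound nucleus.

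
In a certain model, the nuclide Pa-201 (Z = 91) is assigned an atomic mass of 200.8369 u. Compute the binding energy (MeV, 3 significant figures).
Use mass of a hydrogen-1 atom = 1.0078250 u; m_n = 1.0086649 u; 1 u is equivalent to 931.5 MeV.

1700 MeV

With 91 protons and 110 neutrons (A = 201):
Σm = 91·m(¹H) + 110·m_n = 91.7120750 + 110.9531390 = 202.6652140 u
Mass defect Δm = 202.6652140 − 200.8369 = 1.8283140 u
Binding energy = Δm·c² = 1.8283140 × 931.5 MeV/u = 1703.07 MeV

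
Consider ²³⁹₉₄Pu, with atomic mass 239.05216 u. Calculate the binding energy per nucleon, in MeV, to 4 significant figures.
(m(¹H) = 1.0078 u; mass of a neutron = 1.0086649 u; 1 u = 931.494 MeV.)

7.551 MeV/nucleon

Σm = 94·m(¹H) + 145·m_n = 94.7332 + 146.2564105 = 240.9896105 u
Δm = 240.9896105 − 239.05216 = 1.9374505 u
Converting to energy: 1.9374505 u × 931.494 MeV/u = 1804.72 MeV
Dividing by A = 239 gives 7.551 MeV per nucleon.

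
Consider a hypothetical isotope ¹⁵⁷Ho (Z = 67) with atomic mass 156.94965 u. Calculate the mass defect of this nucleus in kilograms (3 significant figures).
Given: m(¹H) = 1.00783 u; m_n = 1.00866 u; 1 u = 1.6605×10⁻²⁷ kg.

2.25e-27 kg

The nucleus contains 67 protons and 157 − 67 = 90 neutrons.
Mass of separated nucleons = 67(1.00783) + 90(1.00866) = 67.52461 + 90.77940 = 158.30401 u
Mass defect Δm = 158.30401 − 156.94965 = 1.35436 u
In SI units: 1.35436 u × 1.6605×10⁻²⁷ kg/u = 2.2489e-27 kg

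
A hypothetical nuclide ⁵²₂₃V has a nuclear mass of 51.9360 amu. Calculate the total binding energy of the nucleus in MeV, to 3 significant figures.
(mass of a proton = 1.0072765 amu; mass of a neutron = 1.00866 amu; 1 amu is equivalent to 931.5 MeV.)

Z = 23, so N = A − Z = 52 − 23 = 29.
Σm = 23·m_p + 29·m_n = 23.1673595 + 29.25114 = 52.4184995 amu
Mass defect Δm = 52.4184995 − 51.9360 = 0.4824995 amu
Converting to energy: 0.4824995 amu × 931.5 MeV/amu = 449.448 MeV

449 MeV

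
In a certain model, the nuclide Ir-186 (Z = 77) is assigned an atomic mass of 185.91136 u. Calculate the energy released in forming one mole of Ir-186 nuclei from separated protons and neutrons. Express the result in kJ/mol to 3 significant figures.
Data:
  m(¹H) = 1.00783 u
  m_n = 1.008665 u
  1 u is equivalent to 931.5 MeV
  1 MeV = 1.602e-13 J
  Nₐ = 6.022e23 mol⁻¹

With 77 protons and 109 neutrons (A = 186):
Mass of separated nucleons = 77(1.00783) + 109(1.008665) = 77.60291 + 109.944485 = 187.547395 u
The mass defect is 187.547395 − 185.91136 = 1.636035 u.
E_B = 1.636035 × 931.5 = 1523.97 MeV
Per nucleus in joules: 1523.97 MeV × 1.602e-13 J/MeV = 2.4414e-10 J
Per mole: 2.4414e-10 J × 6.022e23 mol⁻¹ = 1.4702e+14 J/mol

1.47e+11 kJ/mol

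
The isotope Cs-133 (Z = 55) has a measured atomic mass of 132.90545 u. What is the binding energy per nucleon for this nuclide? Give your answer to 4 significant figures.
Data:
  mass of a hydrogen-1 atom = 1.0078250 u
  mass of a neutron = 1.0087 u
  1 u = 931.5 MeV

8.429 MeV/nucleon

With 55 protons and 78 neutrons (A = 133):
Σm = 55·m(¹H) + 78·m_n = 55.4303750 + 78.6786 = 134.1089750 u
Mass defect Δm = 134.1089750 − 132.90545 = 1.2035250 u
Converting to energy: 1.2035250 u × 931.5 MeV/u = 1121.08 MeV
Dividing by A = 133 gives 8.429 MeV per nucleon.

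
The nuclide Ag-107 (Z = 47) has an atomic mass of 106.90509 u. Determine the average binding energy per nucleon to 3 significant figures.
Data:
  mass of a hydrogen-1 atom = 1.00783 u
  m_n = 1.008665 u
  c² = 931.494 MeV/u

The nucleus contains 47 protons and 107 − 47 = 60 neutrons.
Total constituent mass: 47 × 1.00783 + 60 × 1.008665 = 107.887910 u
Δm = 107.887910 − 106.90509 = 0.982820 u
Binding energy = Δm·c² = 0.982820 × 931.494 MeV/u = 915.491 MeV
Per nucleon: 915.491 / 107 = 8.556 MeV

8.56 MeV/nucleon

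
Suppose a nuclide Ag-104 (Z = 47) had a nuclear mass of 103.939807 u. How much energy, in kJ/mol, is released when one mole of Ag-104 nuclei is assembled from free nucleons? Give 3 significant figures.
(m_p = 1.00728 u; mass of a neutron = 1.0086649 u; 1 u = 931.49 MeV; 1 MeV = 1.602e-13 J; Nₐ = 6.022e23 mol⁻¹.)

With 47 protons and 57 neutrons (A = 104):
Σm = 47·m_p + 57·m_n = 47.34216 + 57.4938993 = 104.8360593 u
Δm = 104.8360593 − 103.939807 = 0.8962523 u
Binding energy = Δm·c² = 0.8962523 × 931.49 MeV/u = 834.850 MeV
Per nucleus in joules: 834.850 MeV × 1.602e-13 J/MeV = 1.3374e-10 J
Per mole: 1.3374e-10 J × 6.022e23 mol⁻¹ = 8.0538e+13 J/mol

8.05e+10 kJ/mol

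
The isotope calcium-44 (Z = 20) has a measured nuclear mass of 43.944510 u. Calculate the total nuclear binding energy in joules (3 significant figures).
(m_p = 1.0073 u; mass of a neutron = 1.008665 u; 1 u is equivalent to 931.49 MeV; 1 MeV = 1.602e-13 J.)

6.11e-11 J

The nucleus contains 20 protons and 44 − 20 = 24 neutrons.
Mass of separated nucleons = 20(1.0073) + 24(1.008665) = 20.1460 + 24.207960 = 44.353960 u
The mass defect is 44.353960 − 43.944510 = 0.409450 u.
Binding energy = Δm·c² = 0.409450 × 931.49 MeV/u = 381.399 MeV
In joules: 381.399 MeV × 1.602e-13 J/MeV = 6.1100e-11 J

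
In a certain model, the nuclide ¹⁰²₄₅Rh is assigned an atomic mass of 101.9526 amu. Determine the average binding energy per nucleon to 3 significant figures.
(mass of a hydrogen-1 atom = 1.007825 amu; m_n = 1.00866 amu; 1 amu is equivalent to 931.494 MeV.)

8.16 MeV/nucleon

Σm = 45·m(¹H) + 57·m_n = 45.352125 + 57.49362 = 102.845745 amu
Mass defect Δm = 102.845745 − 101.9526 = 0.893145 amu
Converting to energy: 0.893145 amu × 931.494 MeV/amu = 831.959 MeV
Dividing by A = 102 gives 8.156 MeV per nucleon.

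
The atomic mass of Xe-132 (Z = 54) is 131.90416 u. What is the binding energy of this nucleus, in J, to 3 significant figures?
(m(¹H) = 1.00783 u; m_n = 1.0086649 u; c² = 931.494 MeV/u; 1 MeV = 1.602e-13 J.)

1.78e-10 J

With 54 protons and 78 neutrons (A = 132):
Mass of separated nucleons = 54(1.00783) + 78(1.0086649) = 54.42282 + 78.6758622 = 133.0986822 u
The mass defect is 133.0986822 − 131.90416 = 1.1945222 u.
Converting to energy: 1.1945222 u × 931.494 MeV/u = 1112.69 MeV
In joules: 1112.69 MeV × 1.602e-13 J/MeV = 1.7825e-10 J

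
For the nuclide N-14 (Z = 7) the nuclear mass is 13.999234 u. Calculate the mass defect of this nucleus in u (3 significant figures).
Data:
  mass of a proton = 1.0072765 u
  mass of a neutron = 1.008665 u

Total constituent mass: 7 × 1.0072765 + 7 × 1.008665 = 14.1115905 u
The mass defect is 14.1115905 − 13.999234 = 0.1123565 u.

0.112 u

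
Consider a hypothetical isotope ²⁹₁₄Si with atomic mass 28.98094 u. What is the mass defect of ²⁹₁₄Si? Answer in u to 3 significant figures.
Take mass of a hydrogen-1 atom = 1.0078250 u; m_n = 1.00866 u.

0.259 u

Mass of separated nucleons = 14(1.0078250) + 15(1.00866) = 14.1095500 + 15.12990 = 29.2394500 u
Δm = 29.2394500 − 28.98094 = 0.2585100 u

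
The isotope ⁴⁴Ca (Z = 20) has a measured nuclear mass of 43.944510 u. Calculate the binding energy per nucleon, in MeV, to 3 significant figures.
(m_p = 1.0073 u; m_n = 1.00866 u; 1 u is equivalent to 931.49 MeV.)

The nucleus contains 20 protons and 44 − 20 = 24 neutrons.
Total constituent mass: 20 × 1.0073 + 24 × 1.00866 = 44.35384 u
Δm = 44.35384 − 43.944510 = 0.409330 u
Converting to energy: 0.409330 u × 931.49 MeV/u = 381.287 MeV
BE/A = 381.287 MeV / 44 = 8.666 MeV/nucleon

8.67 MeV/nucleon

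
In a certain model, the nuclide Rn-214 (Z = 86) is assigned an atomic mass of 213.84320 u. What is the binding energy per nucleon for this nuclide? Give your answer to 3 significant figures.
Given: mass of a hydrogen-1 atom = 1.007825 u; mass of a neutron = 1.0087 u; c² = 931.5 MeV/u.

The nucleus contains 86 protons and 214 − 86 = 128 neutrons.
Mass of separated nucleons = 86(1.007825) + 128(1.0087) = 86.672950 + 129.1136 = 215.786550 u
Δm = 215.786550 − 213.84320 = 1.943350 u
Converting to energy: 1.943350 u × 931.5 MeV/u = 1810.23 MeV
BE/A = 1810.23 MeV / 214 = 8.459 MeV/nucleon

8.46 MeV/nucleon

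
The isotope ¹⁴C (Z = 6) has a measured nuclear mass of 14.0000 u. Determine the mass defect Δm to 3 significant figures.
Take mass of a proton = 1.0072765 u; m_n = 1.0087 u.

0.113 u

Σm = 6·m_p + 8·m_n = 6.0436590 + 8.0696 = 14.1132590 u
Mass defect Δm = 14.1132590 − 14.0000 = 0.1132590 u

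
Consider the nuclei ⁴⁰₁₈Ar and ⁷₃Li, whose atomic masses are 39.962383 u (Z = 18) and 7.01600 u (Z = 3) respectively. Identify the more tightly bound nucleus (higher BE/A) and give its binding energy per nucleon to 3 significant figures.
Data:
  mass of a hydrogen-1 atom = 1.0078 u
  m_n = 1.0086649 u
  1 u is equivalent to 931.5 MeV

⁴⁰₁₈Ar; 8.58 MeV/nucleon

⁴⁰₁₈Ar: Σm = 18(1.0078) + 22(1.0086649) = 40.3310278 u; Δm = 0.3686448 u; E_B = 343.39 MeV; E_B/A = 8.5848 MeV
⁷₃Li: Σm = 3(1.0078) + 4(1.0086649) = 7.0580596 u; Δm = 0.0420596 u; E_B = 39.179 MeV; E_B/A = 5.597 MeV
⁴⁰₁₈Ar has the higher binding energy per nucleon, so it is the more tightly bound nucleus.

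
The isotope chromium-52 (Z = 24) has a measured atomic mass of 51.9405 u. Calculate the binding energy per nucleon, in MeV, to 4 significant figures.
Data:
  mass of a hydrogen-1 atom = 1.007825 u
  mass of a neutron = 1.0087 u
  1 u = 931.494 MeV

The nucleus contains 24 protons and 52 − 24 = 28 neutrons.
Σm = 24·m(¹H) + 28·m_n = 24.187800 + 28.2436 = 52.431400 u
The mass defect is 52.431400 − 51.9405 = 0.490900 u.
E_B = 0.490900 × 931.494 = 457.270 MeV
Per nucleon: 457.270 / 52 = 8.794 MeV

8.794 MeV/nucleon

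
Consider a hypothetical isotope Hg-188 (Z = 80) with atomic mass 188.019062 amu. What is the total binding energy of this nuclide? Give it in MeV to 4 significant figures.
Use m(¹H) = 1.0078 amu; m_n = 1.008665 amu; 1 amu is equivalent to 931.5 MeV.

1435 MeV

With 80 protons and 108 neutrons (A = 188):
Σm = 80·m(¹H) + 108·m_n = 80.6240 + 108.935820 = 189.559820 amu
Mass defect Δm = 189.559820 − 188.019062 = 1.540758 amu
E_B = 1.540758 × 931.5 = 1435.22 MeV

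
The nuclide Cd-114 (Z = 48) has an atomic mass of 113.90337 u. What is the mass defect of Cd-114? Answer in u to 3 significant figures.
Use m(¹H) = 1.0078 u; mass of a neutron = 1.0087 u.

Z = 48, so N = A − Z = 114 − 48 = 66.
Σm = 48·m(¹H) + 66·m_n = 48.3744 + 66.5742 = 114.9486 u
The mass defect is 114.9486 − 113.90337 = 1.04523 u.

1.05 u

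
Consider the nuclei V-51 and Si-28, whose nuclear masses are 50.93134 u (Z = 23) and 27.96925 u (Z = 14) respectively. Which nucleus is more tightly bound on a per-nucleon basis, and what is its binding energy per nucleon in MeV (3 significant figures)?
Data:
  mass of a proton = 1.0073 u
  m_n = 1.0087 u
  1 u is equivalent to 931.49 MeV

V-51: Σm = 23(1.0073) + 28(1.0087) = 51.4115 u; Δm = 0.48016 u; E_B = 447.26 MeV; E_B/A = 8.770 MeV
Si-28: Σm = 14(1.0073) + 14(1.0087) = 28.2240 u; Δm = 0.25475 u; E_B = 237.297 MeV; E_B/A = 8.4749 MeV
V-51 has the higher binding energy per nucleon, so it is the more tightly bound nucleus.

V-51; 8.77 MeV/nucleon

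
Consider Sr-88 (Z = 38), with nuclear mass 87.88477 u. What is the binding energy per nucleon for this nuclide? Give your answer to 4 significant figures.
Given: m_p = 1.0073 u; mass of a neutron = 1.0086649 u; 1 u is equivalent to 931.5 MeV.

8.742 MeV/nucleon

Mass of separated nucleons = 38(1.0073) + 50(1.0086649) = 38.2774 + 50.4332450 = 88.7106450 u
The mass defect is 88.7106450 − 87.88477 = 0.8258750 u.
Converting to energy: 0.8258750 u × 931.5 MeV/u = 769.303 MeV
Dividing by A = 88 gives 8.742 MeV per nucleon.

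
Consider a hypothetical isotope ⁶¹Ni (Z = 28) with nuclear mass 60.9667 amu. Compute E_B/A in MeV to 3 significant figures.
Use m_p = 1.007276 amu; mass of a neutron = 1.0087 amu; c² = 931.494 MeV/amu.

With 28 protons and 33 neutrons (A = 61):
Total constituent mass: 28 × 1.007276 + 33 × 1.0087 = 61.490828 amu
Mass defect Δm = 61.490828 − 60.9667 = 0.524128 amu
Binding energy = Δm·c² = 0.524128 × 931.494 MeV/amu = 488.222 MeV
Per nucleon: 488.222 / 61 = 8.004 MeV

8.00 MeV/nucleon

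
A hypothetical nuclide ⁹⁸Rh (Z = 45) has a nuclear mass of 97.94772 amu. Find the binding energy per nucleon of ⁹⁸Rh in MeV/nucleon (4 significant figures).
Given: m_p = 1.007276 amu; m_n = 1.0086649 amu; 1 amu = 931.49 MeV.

7.974 MeV/nucleon

Mass of separated nucleons = 45(1.007276) + 53(1.0086649) = 45.327420 + 53.4592397 = 98.7866597 amu
Mass defect Δm = 98.7866597 − 97.94772 = 0.8389397 amu
Converting to energy: 0.8389397 amu × 931.49 MeV/amu = 781.464 MeV
Dividing by A = 98 gives 7.974 MeV per nucleon.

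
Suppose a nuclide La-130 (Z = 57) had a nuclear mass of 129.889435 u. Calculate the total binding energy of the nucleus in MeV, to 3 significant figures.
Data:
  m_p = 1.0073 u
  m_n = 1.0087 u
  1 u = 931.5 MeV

The nucleus contains 57 protons and 130 − 57 = 73 neutrons.
Σm = 57·m_p + 73·m_n = 57.4161 + 73.6351 = 131.0512 u
The mass defect is 131.0512 − 129.889435 = 1.161765 u.
E_B = 1.161765 × 931.5 = 1082.18 MeV

1080 MeV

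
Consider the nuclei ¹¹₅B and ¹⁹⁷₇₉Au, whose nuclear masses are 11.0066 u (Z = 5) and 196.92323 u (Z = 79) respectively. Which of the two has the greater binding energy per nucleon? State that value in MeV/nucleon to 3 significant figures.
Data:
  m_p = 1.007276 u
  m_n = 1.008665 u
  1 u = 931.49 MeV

¹¹₅B: Σm = 5(1.007276) + 6(1.008665) = 11.088370 u; Δm = 0.081770 u; E_B = 76.168 MeV; E_B/A = 6.924 MeV
¹⁹⁷₇₉Au: Σm = 79(1.007276) + 118(1.008665) = 198.597274 u; Δm = 1.674044 u; E_B = 1559.4 MeV; E_B/A = 7.916 MeV
¹⁹⁷₇₉Au has the higher binding energy per nucleon, so it is the more tightly bound nucleus.

¹⁹⁷₇₉Au; 7.92 MeV/nucleon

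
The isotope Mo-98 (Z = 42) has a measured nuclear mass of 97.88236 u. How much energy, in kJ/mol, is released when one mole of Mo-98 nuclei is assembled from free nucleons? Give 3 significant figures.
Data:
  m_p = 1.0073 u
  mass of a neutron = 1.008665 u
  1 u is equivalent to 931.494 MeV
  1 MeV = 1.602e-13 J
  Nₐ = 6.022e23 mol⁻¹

8.17e+10 kJ/mol

Z = 42, so N = A − Z = 98 − 42 = 56.
Total constituent mass: 42 × 1.0073 + 56 × 1.008665 = 98.791840 u
The mass defect is 98.791840 − 97.88236 = 0.909480 u.
Binding energy = Δm·c² = 0.909480 × 931.494 MeV/u = 847.175 MeV
Per nucleus in joules: 847.175 MeV × 1.602e-13 J/MeV = 1.3572e-10 J
Per mole: 1.3572e-10 J × 6.022e23 mol⁻¹ = 8.1731e+13 J/mol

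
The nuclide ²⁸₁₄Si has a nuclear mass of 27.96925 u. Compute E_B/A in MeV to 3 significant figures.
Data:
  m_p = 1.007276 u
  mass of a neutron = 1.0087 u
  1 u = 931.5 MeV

With 14 protons and 14 neutrons (A = 28):
Total constituent mass: 14 × 1.007276 + 14 × 1.0087 = 28.223664 u
Mass defect Δm = 28.223664 − 27.96925 = 0.254414 u
E_B = 0.254414 × 931.5 = 236.987 MeV
BE/A = 236.987 MeV / 28 = 8.464 MeV/nucleon

8.46 MeV/nucleon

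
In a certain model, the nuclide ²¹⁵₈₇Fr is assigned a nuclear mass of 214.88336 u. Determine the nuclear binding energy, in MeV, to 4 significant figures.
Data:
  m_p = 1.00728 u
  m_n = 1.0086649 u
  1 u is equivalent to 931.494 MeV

1732 MeV

The nucleus contains 87 protons and 215 − 87 = 128 neutrons.
Σm = 87·m_p + 128·m_n = 87.63336 + 129.1091072 = 216.7424672 u
Δm = 216.7424672 − 214.88336 = 1.8591072 u
E_B = 1.8591072 × 931.494 = 1731.75 MeV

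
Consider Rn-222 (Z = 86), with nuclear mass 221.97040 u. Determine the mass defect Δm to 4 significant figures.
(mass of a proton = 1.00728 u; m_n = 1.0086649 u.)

1.834 u

Σm = 86·m_p + 136·m_n = 86.62608 + 137.1784264 = 223.8045064 u
Mass defect Δm = 223.8045064 − 221.97040 = 1.8341064 u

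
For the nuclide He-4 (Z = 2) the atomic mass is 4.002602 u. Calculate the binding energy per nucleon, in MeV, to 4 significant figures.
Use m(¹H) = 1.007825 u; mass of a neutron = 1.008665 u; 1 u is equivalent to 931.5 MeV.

Total constituent mass: 2 × 1.007825 + 2 × 1.008665 = 4.032980 u
Mass defect Δm = 4.032980 − 4.002602 = 0.030378 u
Converting to energy: 0.030378 u × 931.5 MeV/u = 28.2971 MeV
Dividing by A = 4 gives 7.074 MeV per nucleon.

7.074 MeV/nucleon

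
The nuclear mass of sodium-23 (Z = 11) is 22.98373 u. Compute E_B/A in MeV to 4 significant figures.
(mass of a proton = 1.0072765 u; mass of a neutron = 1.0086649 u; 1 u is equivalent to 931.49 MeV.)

Z = 11, so N = A − Z = 23 − 11 = 12.
Total constituent mass: 11 × 1.0072765 + 12 × 1.0086649 = 23.1840203 u
Δm = 23.1840203 − 22.98373 = 0.2002903 u
E_B = 0.2002903 × 931.49 = 186.568 MeV
BE/A = 186.568 MeV / 23 = 8.112 MeV/nucleon

8.112 MeV/nucleon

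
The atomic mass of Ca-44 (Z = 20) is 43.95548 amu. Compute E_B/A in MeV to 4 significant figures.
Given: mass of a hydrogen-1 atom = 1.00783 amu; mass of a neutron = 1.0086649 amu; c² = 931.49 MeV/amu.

8.660 MeV/nucleon

With 20 protons and 24 neutrons (A = 44):
Σm = 20·m(¹H) + 24·m_n = 20.15660 + 24.2079576 = 44.3645576 amu
Mass defect Δm = 44.3645576 − 43.95548 = 0.4090776 amu
Converting to energy: 0.4090776 amu × 931.49 MeV/amu = 381.052 MeV
BE/A = 381.052 MeV / 44 = 8.660 MeV/nucleon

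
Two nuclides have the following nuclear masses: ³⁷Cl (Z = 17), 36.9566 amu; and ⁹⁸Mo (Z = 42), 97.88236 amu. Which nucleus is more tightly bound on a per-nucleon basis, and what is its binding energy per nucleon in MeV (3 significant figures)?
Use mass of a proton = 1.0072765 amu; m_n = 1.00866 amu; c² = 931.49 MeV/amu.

³⁷Cl: Σm = 17(1.0072765) + 20(1.00866) = 37.2969005 amu; Δm = 0.3403005 amu; E_B = 316.99 MeV; E_B/A = 8.567 MeV
⁹⁸Mo: Σm = 42(1.0072765) + 56(1.00866) = 98.7905730 amu; Δm = 0.9082130 amu; E_B = 845.99 MeV; E_B/A = 8.633 MeV
⁹⁸Mo has the higher binding energy per nucleon, so it is the more tightly bound nucleus.

⁹⁸Mo; 8.63 MeV/nucleon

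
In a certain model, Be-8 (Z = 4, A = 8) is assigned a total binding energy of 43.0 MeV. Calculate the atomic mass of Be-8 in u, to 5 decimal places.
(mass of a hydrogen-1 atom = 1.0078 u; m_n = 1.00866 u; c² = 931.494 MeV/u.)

8.01968 u

Mass defect = 43.0 MeV / (931.494 MeV/u) = 0.0461624 u
Constituent mass = 4(1.0078) + 4(1.00866) = 8.06584 u
Atomic mass = 8.06584 − 0.0461624 = 8.0196776 u ≈ 8.01968 u (to 5 decimal places)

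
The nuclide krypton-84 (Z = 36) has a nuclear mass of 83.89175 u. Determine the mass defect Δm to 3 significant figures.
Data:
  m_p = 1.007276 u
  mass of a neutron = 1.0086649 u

Σm = 36·m_p + 48·m_n = 36.261936 + 48.4159152 = 84.6778512 u
The mass defect is 84.6778512 − 83.89175 = 0.7861012 u.

0.786 u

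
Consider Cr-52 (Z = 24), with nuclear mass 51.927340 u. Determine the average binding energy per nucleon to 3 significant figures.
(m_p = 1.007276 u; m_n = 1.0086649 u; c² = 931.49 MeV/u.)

Total constituent mass: 24 × 1.007276 + 28 × 1.0086649 = 52.4172412 u
Mass defect Δm = 52.4172412 − 51.927340 = 0.4899012 u
Binding energy = Δm·c² = 0.4899012 × 931.49 MeV/u = 456.338 MeV
Dividing by A = 52 gives 8.776 MeV per nucleon.

8.78 MeV/nucleon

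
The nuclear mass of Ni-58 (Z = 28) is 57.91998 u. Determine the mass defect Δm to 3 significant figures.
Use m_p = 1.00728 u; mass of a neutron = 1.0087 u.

0.545 u

Total constituent mass: 28 × 1.00728 + 30 × 1.0087 = 58.46484 u
Δm = 58.46484 − 57.91998 = 0.54486 u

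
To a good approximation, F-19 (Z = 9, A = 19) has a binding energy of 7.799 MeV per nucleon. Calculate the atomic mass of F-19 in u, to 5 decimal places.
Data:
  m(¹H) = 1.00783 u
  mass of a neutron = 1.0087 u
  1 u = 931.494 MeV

Total binding energy = 19 × 7.799 = 148.181 MeV
Mass defect = 148.181 MeV / (931.494 MeV/u) = 0.1590789 u
Constituent mass = 9(1.00783) + 10(1.0087) = 19.15747 u
Atomic mass = 19.15747 − 0.1590789 = 18.9983911 u ≈ 18.99839 u (to 5 decimal places)

18.99839 u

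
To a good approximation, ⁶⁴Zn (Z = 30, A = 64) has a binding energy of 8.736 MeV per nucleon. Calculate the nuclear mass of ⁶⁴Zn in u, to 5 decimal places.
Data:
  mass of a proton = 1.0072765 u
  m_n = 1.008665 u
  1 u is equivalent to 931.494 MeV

63.91268 u

Total binding energy = 64 × 8.736 = 559.104 MeV
Mass defect = 559.104 MeV / (931.494 MeV/u) = 0.6002229 u
Constituent mass = 30(1.0072765) + 34(1.008665) = 64.5129050 u
Nuclear mass = 64.5129050 − 0.6002229 = 63.9126821 u ≈ 63.91268 u (to 5 decimal places)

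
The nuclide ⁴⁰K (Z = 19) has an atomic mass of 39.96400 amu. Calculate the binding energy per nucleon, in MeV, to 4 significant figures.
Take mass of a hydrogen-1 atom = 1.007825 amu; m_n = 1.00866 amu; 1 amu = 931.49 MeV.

8.536 MeV/nucleon

Z = 19, so N = A − Z = 40 − 19 = 21.
Σm = 19·m(¹H) + 21·m_n = 19.148675 + 21.18186 = 40.330535 amu
Mass defect Δm = 40.330535 − 39.96400 = 0.366535 amu
Converting to energy: 0.366535 amu × 931.49 MeV/amu = 341.424 MeV
Per nucleon: 341.424 / 40 = 8.536 MeV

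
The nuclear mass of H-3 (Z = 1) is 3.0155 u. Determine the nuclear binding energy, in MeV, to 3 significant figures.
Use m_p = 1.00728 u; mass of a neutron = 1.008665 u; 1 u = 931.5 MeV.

The nucleus contains 1 protons and 3 − 1 = 2 neutrons.
Total constituent mass: 1 × 1.00728 + 2 × 1.008665 = 3.024610 u
Mass defect Δm = 3.024610 − 3.0155 = 0.009110 u
E_B = 0.009110 × 931.5 = 8.48597 MeV

8.49 MeV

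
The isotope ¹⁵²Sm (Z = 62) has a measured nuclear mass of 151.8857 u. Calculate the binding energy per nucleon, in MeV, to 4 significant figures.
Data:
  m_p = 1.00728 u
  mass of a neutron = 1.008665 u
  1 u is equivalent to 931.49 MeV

With 62 protons and 90 neutrons (A = 152):
Total constituent mass: 62 × 1.00728 + 90 × 1.008665 = 153.231210 u
Mass defect Δm = 153.231210 − 151.8857 = 1.345510 u
E_B = 1.345510 × 931.49 = 1253.33 MeV
BE/A = 1253.33 MeV / 152 = 8.246 MeV/nucleon

8.246 MeV/nucleon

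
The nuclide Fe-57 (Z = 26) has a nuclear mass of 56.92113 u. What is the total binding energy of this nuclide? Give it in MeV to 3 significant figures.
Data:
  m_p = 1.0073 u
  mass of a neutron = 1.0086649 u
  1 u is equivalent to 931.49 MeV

Z = 26, so N = A − Z = 57 − 26 = 31.
Mass of separated nucleons = 26(1.0073) + 31(1.0086649) = 26.1898 + 31.2686119 = 57.4584119 u
Mass defect Δm = 57.4584119 − 56.92113 = 0.5372819 u
Converting to energy: 0.5372819 u × 931.49 MeV/u = 500.473 MeV

500 MeV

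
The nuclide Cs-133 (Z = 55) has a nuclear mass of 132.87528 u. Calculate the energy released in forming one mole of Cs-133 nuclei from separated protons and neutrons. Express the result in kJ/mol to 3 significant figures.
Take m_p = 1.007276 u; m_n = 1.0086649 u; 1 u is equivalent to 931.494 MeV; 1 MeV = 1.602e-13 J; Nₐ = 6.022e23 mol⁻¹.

Z = 55, so N = A − Z = 133 − 55 = 78.
Mass of separated nucleons = 55(1.007276) + 78(1.0086649) = 55.400180 + 78.6758622 = 134.0760422 u
Δm = 134.0760422 − 132.87528 = 1.2007622 u
Binding energy = Δm·c² = 1.2007622 × 931.494 MeV/u = 1118.50 MeV
Per nucleus in joules: 1118.50 MeV × 1.602e-13 J/MeV = 1.7918e-10 J
Per mole: 1.7918e-10 J × 6.022e23 mol⁻¹ = 1.0790e+14 J/mol

1.08e+11 kJ/mol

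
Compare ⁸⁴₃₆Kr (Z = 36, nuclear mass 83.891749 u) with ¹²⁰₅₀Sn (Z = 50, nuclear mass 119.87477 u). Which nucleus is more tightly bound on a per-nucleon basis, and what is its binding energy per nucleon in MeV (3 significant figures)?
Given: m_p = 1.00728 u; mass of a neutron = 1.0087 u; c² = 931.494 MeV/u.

⁸⁴₃₆Kr: Σm = 36(1.00728) + 48(1.0087) = 84.67968 u; Δm = 0.787931 u; E_B = 733.95 MeV; E_B/A = 8.738 MeV
¹²⁰₅₀Sn: Σm = 50(1.00728) + 70(1.0087) = 120.97300 u; Δm = 1.09823 u; E_B = 1022.995 MeV; E_B/A = 8.52496 MeV
⁸⁴₃₆Kr has the higher binding energy per nucleon, so it is the more tightly bound nucleus.

⁸⁴₃₆Kr; 8.74 MeV/nucleon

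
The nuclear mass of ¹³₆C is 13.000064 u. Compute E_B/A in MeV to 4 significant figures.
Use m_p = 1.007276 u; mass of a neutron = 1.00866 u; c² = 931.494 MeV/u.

With 6 protons and 7 neutrons (A = 13):
Σm = 6·m_p + 7·m_n = 6.043656 + 7.06062 = 13.104276 u
Mass defect Δm = 13.104276 − 13.000064 = 0.104212 u
E_B = 0.104212 × 931.494 = 97.0729 MeV
BE/A = 97.0729 MeV / 13 = 7.467 MeV/nucleon

7.467 MeV/nucleon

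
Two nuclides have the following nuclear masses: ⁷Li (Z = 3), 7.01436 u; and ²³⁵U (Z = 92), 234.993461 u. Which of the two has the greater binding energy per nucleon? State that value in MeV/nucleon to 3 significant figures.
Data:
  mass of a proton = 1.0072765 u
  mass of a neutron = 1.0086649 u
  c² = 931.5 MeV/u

⁷Li: Σm = 3(1.0072765) + 4(1.0086649) = 7.0564891 u; Δm = 0.0421291 u; E_B = 39.243 MeV; E_B/A = 5.606 MeV
²³⁵U: Σm = 92(1.0072765) + 143(1.0086649) = 236.9085187 u; Δm = 1.9150577 u; E_B = 1783.9 MeV; E_B/A = 7.591 MeV
²³⁵U has the higher binding energy per nucleon, so it is the more tightly bound nucleus.

²³⁵U; 7.59 MeV/nucleon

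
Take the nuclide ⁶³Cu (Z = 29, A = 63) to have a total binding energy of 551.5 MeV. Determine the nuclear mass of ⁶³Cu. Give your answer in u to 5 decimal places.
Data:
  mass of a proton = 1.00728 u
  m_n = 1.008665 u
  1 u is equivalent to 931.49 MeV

Mass defect = 551.5 MeV / (931.49 MeV/u) = 0.5920622 u
Constituent mass = 29(1.00728) + 34(1.008665) = 63.505730 u
Nuclear mass = 63.505730 − 0.5920622 = 62.9136678 u ≈ 62.91367 u (to 5 decimal places)

62.91367 u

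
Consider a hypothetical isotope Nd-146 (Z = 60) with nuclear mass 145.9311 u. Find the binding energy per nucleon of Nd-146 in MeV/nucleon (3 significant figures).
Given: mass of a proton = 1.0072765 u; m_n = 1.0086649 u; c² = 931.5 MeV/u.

Σm = 60·m_p + 86·m_n = 60.4365900 + 86.7451814 = 147.1817714 u
Δm = 147.1817714 − 145.9311 = 1.2506714 u
Converting to energy: 1.2506714 u × 931.5 MeV/u = 1165.00 MeV
Per nucleon: 1165.00 / 146 = 7.979 MeV

7.98 MeV/nucleon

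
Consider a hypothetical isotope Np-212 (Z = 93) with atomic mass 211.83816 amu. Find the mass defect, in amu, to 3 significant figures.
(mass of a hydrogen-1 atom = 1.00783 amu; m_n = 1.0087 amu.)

1.93 amu

Total constituent mass: 93 × 1.00783 + 119 × 1.0087 = 213.76349 amu
Mass defect Δm = 213.76349 − 211.83816 = 1.92533 amu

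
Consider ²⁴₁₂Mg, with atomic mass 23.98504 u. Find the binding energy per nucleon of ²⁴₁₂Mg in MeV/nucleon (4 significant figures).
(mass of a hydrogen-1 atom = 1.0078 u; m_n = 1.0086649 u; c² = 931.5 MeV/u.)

Mass of separated nucleons = 12(1.0078) + 12(1.0086649) = 12.0936 + 12.1039788 = 24.1975788 u
The mass defect is 24.1975788 − 23.98504 = 0.2125388 u.
E_B = 0.2125388 × 931.5 = 197.980 MeV
Per nucleon: 197.980 / 24 = 8.249 MeV

8.249 MeV/nucleon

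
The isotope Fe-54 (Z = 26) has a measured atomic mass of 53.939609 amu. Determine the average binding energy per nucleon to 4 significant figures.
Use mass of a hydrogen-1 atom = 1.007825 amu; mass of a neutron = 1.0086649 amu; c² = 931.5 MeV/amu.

8.736 MeV/nucleon

The nucleus contains 26 protons and 54 − 26 = 28 neutrons.
Mass of separated nucleons = 26(1.007825) + 28(1.0086649) = 26.203450 + 28.2426172 = 54.4460672 amu
The mass defect is 54.4460672 − 53.939609 = 0.5064582 amu.
Binding energy = Δm·c² = 0.5064582 × 931.5 MeV/amu = 471.766 MeV
Per nucleon: 471.766 / 54 = 8.736 MeV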